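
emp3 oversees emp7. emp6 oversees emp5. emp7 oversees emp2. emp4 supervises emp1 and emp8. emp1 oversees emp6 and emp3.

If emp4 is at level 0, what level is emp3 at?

Chain from emp3 up to emp4: emp3 → emp1 → emp4. That is 2 steps up, so emp3 is 2 levels below emp4.

2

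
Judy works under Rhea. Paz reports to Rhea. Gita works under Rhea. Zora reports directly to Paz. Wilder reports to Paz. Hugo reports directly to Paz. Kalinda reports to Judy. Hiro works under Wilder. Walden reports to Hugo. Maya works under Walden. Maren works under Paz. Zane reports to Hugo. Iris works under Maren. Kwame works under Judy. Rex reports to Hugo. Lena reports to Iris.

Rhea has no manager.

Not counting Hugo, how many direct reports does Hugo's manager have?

3

Hugo reports to Paz. Paz's other direct reports are Zora, Wilder, Maren — 3 peers.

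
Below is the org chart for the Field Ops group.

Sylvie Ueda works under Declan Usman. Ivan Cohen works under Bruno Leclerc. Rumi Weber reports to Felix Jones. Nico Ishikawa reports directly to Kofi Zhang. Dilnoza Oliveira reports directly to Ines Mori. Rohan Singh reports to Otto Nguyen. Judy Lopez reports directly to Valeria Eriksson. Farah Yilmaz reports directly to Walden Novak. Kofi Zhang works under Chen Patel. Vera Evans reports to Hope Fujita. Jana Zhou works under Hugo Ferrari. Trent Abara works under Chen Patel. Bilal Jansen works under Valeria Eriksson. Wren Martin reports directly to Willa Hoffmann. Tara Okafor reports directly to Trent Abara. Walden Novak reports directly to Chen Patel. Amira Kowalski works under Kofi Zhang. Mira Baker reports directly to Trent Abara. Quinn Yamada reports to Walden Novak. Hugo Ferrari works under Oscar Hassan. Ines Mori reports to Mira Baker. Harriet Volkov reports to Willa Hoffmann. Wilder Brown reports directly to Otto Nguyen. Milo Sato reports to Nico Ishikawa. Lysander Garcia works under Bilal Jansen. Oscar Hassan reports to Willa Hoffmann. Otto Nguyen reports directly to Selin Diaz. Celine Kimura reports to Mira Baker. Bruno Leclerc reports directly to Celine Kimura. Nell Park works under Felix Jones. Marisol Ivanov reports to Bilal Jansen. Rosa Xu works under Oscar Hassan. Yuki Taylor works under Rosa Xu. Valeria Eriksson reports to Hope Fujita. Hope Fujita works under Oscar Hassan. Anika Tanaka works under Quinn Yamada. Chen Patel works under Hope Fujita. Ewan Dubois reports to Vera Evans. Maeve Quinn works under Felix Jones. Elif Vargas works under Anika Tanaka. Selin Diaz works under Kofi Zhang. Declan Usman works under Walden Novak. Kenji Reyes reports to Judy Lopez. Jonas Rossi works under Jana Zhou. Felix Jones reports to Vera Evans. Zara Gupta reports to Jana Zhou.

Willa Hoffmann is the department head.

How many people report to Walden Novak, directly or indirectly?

Walden Novak directly manages Quinn Yamada, Declan Usman, Farah Yilmaz. Under Quinn Yamada: Anika Tanaka, Elif Vargas (2). Under Declan Usman: Sylvie Ueda (1). Farah Yilmaz has no reports. So Walden Novak's organization is 3 direct reports plus everyone under them: 3 + 2 + 1 = 6.

6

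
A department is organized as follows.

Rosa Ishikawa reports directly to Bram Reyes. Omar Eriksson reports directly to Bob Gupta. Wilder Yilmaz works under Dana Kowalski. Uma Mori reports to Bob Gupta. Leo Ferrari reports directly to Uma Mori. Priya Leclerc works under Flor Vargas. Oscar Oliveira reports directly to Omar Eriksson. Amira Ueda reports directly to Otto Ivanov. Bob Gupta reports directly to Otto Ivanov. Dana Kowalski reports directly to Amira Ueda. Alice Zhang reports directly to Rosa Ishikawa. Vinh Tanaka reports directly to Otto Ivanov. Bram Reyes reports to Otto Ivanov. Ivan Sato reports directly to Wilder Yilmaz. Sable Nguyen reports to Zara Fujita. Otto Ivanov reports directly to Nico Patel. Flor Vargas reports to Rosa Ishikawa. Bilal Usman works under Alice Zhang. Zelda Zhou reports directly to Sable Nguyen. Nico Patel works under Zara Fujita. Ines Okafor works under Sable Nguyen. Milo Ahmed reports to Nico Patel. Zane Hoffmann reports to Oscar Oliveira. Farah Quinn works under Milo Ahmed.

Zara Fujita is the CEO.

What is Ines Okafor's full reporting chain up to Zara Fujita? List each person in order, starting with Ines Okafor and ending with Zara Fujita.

Ines Okafor reports to Sable Nguyen. Sable Nguyen reports to Zara Fujita. Zara Fujita is at the top.

Ines Okafor -> Sable Nguyen -> Zara Fujita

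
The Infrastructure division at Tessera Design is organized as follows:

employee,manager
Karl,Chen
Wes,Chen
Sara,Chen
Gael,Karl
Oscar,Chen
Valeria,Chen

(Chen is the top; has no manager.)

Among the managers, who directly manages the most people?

Chen

Direct-report counts: Chen has 5; Karl has 1. The largest is 5, held by Chen.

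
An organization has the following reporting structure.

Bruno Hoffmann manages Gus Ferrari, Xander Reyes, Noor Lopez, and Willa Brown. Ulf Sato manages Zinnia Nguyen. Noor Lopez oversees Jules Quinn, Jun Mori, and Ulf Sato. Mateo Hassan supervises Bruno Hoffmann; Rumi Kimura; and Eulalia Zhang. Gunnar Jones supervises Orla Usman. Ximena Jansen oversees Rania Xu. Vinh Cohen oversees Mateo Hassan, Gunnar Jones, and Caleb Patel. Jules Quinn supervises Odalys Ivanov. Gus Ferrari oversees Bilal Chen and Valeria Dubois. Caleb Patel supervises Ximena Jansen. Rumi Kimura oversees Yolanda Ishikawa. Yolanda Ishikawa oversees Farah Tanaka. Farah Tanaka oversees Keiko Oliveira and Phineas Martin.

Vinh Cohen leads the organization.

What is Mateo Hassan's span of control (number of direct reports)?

3

Mateo Hassan directly manages Bruno Hoffmann, Eulalia Zhang, Rumi Kimura. That is 3 direct reports.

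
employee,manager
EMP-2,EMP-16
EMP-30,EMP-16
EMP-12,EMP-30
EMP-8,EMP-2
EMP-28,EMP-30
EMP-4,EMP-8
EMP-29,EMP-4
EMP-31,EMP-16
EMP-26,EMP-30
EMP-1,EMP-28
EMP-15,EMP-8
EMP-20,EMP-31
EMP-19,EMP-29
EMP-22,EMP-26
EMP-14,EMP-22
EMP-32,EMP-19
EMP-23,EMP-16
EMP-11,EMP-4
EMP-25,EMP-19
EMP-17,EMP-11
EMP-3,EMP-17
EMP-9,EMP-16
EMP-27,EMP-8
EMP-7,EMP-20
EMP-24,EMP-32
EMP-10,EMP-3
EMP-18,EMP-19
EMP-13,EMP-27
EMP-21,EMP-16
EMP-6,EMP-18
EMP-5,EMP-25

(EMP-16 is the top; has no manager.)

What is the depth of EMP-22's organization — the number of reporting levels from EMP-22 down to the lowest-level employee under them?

1

The longest chain under EMP-22 runs EMP-22 → EMP-14, which is 1 level below EMP-22.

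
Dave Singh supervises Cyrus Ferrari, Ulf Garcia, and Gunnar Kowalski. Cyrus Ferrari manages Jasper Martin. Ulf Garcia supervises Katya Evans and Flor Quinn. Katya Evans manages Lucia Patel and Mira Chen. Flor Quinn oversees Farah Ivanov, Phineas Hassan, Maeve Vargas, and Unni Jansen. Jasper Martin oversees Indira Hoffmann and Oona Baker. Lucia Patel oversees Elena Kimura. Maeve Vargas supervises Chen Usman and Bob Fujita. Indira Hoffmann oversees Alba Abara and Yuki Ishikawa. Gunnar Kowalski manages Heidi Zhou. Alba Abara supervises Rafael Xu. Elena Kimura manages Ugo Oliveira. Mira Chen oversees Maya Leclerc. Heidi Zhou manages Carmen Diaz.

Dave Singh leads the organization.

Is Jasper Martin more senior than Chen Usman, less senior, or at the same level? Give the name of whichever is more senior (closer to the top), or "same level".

Jasper Martin is 2 levels below Dave Singh; Chen Usman is 4. Jasper Martin is higher.

Jasper Martin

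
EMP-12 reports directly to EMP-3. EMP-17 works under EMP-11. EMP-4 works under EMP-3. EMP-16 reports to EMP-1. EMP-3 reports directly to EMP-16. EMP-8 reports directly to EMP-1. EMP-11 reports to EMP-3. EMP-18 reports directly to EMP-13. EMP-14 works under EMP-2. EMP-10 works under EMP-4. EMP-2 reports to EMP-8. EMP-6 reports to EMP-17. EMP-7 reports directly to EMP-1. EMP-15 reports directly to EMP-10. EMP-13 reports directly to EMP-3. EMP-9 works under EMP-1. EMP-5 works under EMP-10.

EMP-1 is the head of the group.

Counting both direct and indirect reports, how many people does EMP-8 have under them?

EMP-8 directly manages EMP-2. Under EMP-2: EMP-14 (1). That's 2 in total.

2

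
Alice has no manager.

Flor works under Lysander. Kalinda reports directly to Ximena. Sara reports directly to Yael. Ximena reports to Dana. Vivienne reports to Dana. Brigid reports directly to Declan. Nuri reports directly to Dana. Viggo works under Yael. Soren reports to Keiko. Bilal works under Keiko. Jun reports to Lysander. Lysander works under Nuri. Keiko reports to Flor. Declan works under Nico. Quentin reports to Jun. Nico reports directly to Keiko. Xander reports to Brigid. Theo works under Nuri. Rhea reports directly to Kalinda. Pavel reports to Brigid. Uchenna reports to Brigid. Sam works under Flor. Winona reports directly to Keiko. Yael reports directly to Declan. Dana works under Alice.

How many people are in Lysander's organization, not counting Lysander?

Lysander directly manages Jun, Flor. Under Jun: Quentin (1). Under Flor: Sam, Keiko, Soren, Winona, Bilal, Nico, Declan, Brigid, Xander, Pavel, Uchenna, Yael, Sara, Viggo (14). So Lysander's organization is 2 direct reports plus everyone under them: 2 + 15 = 17.

17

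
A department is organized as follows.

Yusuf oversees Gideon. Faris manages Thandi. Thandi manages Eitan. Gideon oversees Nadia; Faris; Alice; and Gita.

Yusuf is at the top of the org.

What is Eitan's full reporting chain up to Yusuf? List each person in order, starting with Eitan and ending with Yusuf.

Eitan reports to Thandi. Thandi reports to Faris. Faris reports to Gideon. Gideon reports to Yusuf. Yusuf is at the top.

Eitan -> Thandi -> Faris -> Gideon -> Yusuf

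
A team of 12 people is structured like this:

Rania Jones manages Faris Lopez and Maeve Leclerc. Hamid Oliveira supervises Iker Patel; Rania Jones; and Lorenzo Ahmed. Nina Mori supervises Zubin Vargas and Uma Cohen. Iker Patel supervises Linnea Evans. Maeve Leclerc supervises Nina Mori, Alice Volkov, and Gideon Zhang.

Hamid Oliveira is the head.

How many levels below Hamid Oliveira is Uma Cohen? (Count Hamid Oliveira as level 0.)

4

Chain from Uma Cohen up to Hamid Oliveira: Uma Cohen → Nina Mori → Maeve Leclerc → Rania Jones → Hamid Oliveira. That is 4 steps up, so Uma Cohen is 4 levels below Hamid Oliveira.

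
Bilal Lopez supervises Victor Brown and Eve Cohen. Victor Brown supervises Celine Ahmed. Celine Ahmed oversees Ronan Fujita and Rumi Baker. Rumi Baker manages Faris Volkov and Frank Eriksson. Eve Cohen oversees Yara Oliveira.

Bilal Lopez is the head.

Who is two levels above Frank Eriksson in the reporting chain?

Frank Eriksson reports to Rumi Baker, and Rumi Baker reports to Celine Ahmed. So Frank Eriksson's skip-level manager is Celine Ahmed.

Celine Ahmed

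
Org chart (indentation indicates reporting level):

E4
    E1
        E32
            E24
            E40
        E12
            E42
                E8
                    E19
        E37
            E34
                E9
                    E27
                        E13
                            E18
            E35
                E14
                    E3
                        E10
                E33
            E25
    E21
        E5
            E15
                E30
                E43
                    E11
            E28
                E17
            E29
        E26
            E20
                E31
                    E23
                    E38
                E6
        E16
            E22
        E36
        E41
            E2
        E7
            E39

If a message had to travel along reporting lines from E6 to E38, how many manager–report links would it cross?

3

E6 is 1 level below E20, and E38 is 2 levels below E20 (their lowest common manager). The shortest path runs up from E6 to E20 and back down to E38: 1 + 2 = 3 links.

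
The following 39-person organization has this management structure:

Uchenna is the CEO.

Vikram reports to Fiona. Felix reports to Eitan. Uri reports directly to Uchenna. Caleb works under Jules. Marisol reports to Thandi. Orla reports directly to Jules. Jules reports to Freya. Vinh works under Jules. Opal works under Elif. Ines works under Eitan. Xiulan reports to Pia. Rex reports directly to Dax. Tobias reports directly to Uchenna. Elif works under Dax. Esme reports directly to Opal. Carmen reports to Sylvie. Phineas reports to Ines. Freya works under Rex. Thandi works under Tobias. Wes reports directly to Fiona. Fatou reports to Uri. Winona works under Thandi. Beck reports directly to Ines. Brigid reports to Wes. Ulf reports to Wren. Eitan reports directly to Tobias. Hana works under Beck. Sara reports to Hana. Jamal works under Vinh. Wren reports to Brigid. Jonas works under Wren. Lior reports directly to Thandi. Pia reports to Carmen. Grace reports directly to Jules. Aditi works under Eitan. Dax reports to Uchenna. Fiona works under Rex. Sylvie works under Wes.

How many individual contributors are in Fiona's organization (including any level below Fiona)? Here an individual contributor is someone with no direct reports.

4

The people in Fiona's organization with no one reporting to them are Vikram, Ulf, Jonas, Xiulan. That is 4.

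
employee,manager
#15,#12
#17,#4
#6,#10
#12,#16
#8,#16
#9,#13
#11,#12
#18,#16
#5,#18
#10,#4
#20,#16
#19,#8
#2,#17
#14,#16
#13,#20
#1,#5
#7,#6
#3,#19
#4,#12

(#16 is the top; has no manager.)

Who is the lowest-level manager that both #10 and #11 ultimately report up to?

#12

#10's chain of managers is #4, #12, #16. #11's chain of managers is #12, #16. The first manager that appears in both chains is #12.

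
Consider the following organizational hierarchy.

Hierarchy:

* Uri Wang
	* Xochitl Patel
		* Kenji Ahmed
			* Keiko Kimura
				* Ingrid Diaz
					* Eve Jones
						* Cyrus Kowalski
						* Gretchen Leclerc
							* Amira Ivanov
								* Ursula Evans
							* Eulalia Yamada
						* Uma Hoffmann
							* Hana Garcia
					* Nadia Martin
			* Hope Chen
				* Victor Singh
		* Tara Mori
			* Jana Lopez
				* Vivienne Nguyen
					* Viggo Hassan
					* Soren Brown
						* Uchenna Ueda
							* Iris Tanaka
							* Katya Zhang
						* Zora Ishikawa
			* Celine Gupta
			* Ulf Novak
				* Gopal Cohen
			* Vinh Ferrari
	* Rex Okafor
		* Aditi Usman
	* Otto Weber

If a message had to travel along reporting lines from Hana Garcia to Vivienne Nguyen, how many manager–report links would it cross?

Hana Garcia is 6 levels below Xochitl Patel, and Vivienne Nguyen is 3 levels below Xochitl Patel (their lowest common manager). The shortest path runs up from Hana Garcia to Xochitl Patel and back down to Vivienne Nguyen: 6 + 3 = 9 links.

9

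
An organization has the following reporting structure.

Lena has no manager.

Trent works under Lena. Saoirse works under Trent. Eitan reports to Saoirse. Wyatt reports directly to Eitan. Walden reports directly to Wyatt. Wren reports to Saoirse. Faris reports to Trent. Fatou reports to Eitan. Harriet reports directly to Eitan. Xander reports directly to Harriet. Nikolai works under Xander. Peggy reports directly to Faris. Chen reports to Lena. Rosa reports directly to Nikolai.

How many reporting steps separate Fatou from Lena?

Chain from Fatou up to Lena: Fatou → Eitan → Saoirse → Trent → Lena. That is 4 steps up, so Fatou is 4 levels below Lena.

4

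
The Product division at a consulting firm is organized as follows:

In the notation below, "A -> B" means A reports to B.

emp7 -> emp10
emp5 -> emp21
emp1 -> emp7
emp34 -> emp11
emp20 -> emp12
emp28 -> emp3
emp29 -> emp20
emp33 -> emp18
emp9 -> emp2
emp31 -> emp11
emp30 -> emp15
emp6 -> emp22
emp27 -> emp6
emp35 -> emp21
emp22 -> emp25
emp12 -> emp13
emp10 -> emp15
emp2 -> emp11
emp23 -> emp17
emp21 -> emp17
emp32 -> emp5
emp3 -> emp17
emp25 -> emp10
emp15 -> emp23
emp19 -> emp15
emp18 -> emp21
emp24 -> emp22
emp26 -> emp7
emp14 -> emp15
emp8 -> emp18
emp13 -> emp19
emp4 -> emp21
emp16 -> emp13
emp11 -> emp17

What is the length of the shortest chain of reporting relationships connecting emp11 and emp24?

emp11 is 1 level below emp17, and emp24 is 6 levels below emp17 (their lowest common manager). The shortest path runs up from emp11 to emp17 and back down to emp24: 1 + 6 = 7 links.

7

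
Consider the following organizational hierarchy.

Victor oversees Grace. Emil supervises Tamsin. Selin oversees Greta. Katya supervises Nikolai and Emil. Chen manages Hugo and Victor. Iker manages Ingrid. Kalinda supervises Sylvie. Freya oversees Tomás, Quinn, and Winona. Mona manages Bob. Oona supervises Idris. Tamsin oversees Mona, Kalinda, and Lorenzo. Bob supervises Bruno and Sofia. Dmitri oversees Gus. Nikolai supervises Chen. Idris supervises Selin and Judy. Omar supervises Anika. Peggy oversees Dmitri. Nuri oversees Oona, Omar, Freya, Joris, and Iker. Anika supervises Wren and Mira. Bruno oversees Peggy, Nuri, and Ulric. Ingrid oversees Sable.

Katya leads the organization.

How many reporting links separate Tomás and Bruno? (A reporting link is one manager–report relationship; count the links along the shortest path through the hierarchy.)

Tomás is in Bruno's organization: the chain from Tomás up to Bruno is Tomás → Freya → Nuri → Bruno, which is 3 links.

3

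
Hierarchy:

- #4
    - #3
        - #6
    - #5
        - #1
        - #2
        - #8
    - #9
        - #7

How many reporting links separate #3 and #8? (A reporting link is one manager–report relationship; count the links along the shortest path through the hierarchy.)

3

#3 is 1 level below #4, and #8 is 2 levels below #4 (their lowest common manager). The shortest path runs up from #3 to #4 and back down to #8: 1 + 2 = 3 links.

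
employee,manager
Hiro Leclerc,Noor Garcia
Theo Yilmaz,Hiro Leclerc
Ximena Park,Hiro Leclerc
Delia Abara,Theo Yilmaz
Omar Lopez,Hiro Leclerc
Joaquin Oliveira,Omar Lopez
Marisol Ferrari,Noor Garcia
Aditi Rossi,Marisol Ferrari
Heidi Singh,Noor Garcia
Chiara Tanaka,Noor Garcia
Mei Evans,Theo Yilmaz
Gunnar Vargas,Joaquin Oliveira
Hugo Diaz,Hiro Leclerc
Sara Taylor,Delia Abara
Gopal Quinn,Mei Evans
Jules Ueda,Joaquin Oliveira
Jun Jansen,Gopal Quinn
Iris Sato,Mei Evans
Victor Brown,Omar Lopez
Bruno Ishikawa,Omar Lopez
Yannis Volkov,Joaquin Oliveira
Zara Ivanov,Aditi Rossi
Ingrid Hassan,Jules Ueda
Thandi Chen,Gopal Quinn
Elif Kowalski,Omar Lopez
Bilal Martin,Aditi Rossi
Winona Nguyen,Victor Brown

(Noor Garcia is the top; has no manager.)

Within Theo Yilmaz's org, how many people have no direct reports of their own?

The people in Theo Yilmaz's organization with no one reporting to them are Iris Sato, Thandi Chen, Jun Jansen, Sara Taylor. That is 4.

4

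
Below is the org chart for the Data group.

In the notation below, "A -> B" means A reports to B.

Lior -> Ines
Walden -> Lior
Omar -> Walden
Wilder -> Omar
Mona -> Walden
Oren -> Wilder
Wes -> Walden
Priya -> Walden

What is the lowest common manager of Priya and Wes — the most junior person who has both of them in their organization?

Priya's chain of managers is Walden, Lior, Ines. Wes's chain of managers is Walden, Lior, Ines. The first manager that appears in both chains is Walden.

Walden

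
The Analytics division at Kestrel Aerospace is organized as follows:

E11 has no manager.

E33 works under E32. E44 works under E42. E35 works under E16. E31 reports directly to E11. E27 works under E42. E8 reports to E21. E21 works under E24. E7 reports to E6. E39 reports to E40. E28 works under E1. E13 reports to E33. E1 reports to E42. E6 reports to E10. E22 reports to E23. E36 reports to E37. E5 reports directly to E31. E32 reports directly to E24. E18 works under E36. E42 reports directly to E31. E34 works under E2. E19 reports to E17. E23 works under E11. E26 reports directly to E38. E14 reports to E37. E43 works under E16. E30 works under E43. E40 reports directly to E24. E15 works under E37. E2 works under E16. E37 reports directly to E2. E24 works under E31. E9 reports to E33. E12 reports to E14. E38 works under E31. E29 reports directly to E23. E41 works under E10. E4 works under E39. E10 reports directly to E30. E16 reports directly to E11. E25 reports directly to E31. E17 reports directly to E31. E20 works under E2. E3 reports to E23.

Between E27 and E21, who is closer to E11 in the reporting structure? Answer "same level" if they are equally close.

same level

Both E27 and E21 are 3 levels below E11.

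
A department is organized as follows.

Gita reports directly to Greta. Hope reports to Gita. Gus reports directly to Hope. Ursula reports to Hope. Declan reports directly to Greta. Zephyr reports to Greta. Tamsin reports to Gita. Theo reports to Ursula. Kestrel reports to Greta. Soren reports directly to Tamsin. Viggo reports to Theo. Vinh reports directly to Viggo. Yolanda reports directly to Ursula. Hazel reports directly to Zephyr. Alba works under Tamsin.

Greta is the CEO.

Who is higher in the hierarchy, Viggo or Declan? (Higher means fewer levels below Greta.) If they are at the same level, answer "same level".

Declan

Viggo is 5 levels below Greta; Declan is 1. Declan is higher.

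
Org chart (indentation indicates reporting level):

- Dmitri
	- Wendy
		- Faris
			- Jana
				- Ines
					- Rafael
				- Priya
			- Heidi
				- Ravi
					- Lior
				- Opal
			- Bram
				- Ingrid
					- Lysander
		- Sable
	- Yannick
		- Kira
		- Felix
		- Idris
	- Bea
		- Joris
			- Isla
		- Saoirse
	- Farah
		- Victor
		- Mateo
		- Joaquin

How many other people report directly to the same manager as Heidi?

Heidi reports to Faris. Faris's other direct reports are Jana, Bram — 2 peers.

2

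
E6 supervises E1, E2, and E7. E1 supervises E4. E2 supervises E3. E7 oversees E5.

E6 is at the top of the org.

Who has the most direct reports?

Direct-report counts: E6 has 3; E7 has 1; E2 has 1; E1 has 1. The largest is 3, held by E6.

E6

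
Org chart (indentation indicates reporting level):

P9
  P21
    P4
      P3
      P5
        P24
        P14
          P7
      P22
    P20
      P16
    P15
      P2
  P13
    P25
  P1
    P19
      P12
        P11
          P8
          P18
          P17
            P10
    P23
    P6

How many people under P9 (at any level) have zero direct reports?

12

The people in P9's organization with no one reporting to them are P6, P23, P10, P18, P8, P25, P2, P16, P22, P7, P24, P3. That is 12.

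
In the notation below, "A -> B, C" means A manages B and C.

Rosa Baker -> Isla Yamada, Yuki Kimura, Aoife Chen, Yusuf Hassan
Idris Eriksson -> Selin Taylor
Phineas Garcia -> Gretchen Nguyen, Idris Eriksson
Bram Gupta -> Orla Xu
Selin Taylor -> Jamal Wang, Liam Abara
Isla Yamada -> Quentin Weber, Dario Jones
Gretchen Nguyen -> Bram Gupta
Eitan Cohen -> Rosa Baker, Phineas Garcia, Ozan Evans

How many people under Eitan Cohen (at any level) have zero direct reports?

The people in Eitan Cohen's organization with no one reporting to them are Ozan Evans, Liam Abara, Jamal Wang, Orla Xu, Yusuf Hassan, Aoife Chen, Yuki Kimura, Dario Jones, Quentin Weber. That is 9.

9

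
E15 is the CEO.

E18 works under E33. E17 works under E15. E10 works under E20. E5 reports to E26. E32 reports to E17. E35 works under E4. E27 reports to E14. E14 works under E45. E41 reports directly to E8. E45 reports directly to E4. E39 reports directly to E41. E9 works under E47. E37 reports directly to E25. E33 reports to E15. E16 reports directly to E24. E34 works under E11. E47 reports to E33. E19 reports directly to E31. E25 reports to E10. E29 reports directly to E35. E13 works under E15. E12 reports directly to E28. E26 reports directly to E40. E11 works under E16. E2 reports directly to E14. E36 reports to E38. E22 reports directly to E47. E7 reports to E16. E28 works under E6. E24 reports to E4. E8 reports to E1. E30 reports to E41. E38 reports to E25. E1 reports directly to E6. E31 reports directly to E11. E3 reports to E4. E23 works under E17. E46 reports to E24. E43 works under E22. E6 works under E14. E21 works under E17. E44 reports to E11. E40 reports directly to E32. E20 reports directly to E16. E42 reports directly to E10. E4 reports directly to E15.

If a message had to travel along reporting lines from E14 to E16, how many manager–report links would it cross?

4

E14 is 2 levels below E4, and E16 is 2 levels below E4 (their lowest common manager). The shortest path runs up from E14 to E4 and back down to E16: 2 + 2 = 4 links.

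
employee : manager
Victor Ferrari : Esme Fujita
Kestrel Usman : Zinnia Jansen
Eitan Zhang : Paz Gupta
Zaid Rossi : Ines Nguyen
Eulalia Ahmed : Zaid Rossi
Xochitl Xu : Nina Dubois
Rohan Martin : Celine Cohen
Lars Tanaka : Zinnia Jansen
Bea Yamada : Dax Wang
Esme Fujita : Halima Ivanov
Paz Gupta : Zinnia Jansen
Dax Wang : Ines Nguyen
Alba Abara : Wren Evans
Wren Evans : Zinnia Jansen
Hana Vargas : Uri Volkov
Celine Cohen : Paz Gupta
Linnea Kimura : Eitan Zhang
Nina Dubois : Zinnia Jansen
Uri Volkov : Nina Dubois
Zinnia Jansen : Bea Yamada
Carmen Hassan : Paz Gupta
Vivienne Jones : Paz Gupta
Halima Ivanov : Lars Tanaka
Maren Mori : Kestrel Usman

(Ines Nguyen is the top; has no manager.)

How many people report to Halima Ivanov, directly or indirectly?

2

Halima Ivanov directly manages Esme Fujita. Under Esme Fujita: Victor Ferrari (1). That's 2 in total.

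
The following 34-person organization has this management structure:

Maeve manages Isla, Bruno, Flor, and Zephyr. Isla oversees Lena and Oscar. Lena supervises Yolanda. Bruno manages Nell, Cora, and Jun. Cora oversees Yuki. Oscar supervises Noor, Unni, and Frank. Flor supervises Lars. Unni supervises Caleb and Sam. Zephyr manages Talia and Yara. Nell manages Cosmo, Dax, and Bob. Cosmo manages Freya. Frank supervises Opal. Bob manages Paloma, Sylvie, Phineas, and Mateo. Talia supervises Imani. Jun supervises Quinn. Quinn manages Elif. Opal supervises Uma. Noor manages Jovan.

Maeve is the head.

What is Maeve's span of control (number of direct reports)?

4

Maeve directly manages Isla, Bruno, Flor, Zephyr. That is 4 direct reports.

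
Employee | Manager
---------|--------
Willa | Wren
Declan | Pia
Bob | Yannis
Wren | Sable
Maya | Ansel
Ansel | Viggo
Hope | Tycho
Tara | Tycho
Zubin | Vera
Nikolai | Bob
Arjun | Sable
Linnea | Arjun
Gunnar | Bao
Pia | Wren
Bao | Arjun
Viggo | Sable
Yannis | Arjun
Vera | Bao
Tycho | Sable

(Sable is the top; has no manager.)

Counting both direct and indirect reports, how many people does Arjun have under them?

8

Arjun directly manages Bao, Yannis, Linnea. Under Bao: Gunnar, Vera, Zubin (3). Under Yannis: Bob, Nikolai (2). Linnea has no reports. So Arjun's organization is 3 direct reports plus everyone under them: 4 + 3 + 1 = 8.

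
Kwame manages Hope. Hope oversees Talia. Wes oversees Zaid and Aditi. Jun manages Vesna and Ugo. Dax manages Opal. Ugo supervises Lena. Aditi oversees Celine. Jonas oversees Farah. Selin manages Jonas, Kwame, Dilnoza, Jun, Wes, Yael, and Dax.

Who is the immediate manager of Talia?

Talia reports directly to Hope.

Hope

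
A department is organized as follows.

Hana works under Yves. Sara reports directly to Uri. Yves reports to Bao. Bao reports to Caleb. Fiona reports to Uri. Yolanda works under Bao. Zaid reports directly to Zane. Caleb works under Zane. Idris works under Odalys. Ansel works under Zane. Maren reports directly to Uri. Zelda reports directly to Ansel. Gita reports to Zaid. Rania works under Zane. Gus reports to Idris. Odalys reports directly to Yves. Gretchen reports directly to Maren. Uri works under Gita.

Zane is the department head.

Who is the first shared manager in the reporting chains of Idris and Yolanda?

Bao

Idris's chain of managers is Odalys, Yves, Bao, Caleb, Zane. Yolanda's chain of managers is Bao, Caleb, Zane. The first manager that appears in both chains is Bao.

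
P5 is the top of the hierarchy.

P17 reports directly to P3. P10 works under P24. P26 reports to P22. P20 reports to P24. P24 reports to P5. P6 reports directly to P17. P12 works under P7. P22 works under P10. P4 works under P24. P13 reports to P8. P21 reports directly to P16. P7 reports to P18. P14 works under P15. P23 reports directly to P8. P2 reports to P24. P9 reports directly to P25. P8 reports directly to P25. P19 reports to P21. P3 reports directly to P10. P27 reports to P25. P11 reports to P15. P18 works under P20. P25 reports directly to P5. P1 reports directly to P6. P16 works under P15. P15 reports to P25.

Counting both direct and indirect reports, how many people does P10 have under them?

6

P10 directly manages P22, P3. Under P22: P26 (1). Under P3: P17, P6, P1 (3). So P10's organization is 2 direct reports plus everyone under them: 2 + 4 = 6.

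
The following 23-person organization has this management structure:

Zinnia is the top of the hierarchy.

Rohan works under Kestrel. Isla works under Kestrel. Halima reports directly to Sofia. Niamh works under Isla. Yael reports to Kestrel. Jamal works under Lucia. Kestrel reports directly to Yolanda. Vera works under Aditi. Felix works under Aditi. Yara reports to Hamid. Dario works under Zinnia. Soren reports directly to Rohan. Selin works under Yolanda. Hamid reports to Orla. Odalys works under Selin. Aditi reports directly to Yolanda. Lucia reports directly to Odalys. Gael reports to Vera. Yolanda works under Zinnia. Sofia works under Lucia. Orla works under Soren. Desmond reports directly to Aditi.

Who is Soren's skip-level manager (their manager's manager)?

Kestrel

Soren reports to Rohan, and Rohan reports to Kestrel. So Soren's skip-level manager is Kestrel.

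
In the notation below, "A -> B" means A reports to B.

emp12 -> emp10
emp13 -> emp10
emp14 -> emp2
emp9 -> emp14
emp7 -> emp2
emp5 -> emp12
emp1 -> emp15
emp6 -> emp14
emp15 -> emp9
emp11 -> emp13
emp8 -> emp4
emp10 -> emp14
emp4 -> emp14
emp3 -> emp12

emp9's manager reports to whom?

emp9 reports to emp14, and emp14 reports to emp2. So emp9's skip-level manager is emp2.

emp2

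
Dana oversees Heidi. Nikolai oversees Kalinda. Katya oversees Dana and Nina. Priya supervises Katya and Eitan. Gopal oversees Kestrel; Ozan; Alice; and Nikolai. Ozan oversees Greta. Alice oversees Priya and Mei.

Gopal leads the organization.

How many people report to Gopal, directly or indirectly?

Gopal directly manages Kestrel, Ozan, Alice, Nikolai. Kestrel has no reports. Under Ozan: Greta (1). Under Alice: Mei, Priya, Eitan, Katya, Dana, Heidi, Nina (7). Under Nikolai: Kalinda (1). So Gopal's organization is 4 direct reports plus everyone under them: 1 + 2 + 8 + 2 = 13.

13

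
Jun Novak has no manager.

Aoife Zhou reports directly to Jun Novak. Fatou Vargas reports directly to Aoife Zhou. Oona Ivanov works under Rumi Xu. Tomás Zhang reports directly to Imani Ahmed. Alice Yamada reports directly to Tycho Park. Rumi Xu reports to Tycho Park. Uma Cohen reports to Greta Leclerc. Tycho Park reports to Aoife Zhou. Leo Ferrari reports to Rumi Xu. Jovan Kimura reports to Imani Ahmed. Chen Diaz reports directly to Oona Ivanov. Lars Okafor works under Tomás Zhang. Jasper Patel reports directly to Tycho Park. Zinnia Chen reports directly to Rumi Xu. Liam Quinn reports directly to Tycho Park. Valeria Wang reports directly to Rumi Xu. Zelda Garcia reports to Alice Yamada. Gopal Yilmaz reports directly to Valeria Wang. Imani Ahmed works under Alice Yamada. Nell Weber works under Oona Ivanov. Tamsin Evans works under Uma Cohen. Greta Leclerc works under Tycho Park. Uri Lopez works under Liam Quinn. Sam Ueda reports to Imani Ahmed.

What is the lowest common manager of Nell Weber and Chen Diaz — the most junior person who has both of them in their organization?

Oona Ivanov

Nell Weber's chain of managers is Oona Ivanov, Rumi Xu, Tycho Park, Aoife Zhou, Jun Novak. Chen Diaz's chain of managers is Oona Ivanov, Rumi Xu, Tycho Park, Aoife Zhou, Jun Novak. The first manager that appears in both chains is Oona Ivanov.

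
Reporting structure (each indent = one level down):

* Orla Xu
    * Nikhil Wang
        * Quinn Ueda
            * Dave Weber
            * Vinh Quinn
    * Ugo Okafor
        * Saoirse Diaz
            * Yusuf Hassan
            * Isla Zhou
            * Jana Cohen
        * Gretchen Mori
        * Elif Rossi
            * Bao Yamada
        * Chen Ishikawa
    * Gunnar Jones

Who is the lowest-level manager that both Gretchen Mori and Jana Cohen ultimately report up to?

Gretchen Mori's chain of managers is Ugo Okafor, Orla Xu. Jana Cohen's chain of managers is Saoirse Diaz, Ugo Okafor, Orla Xu. The first manager that appears in both chains is Ugo Okafor.

Ugo Okafor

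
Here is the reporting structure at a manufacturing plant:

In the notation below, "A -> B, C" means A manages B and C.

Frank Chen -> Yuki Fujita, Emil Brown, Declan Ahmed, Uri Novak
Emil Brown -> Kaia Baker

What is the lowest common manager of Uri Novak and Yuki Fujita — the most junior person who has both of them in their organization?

Uri Novak's chain of managers is Frank Chen. Yuki Fujita's chain of managers is Frank Chen. The first manager that appears in both chains is Frank Chen.

Frank Chen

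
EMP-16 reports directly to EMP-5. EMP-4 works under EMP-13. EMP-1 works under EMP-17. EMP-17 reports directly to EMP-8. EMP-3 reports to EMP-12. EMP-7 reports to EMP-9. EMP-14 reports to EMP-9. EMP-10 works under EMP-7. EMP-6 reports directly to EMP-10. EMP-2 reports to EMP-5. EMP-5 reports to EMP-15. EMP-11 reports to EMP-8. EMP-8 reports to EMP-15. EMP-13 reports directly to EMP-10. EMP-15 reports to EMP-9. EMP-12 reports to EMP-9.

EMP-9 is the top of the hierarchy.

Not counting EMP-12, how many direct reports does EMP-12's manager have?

EMP-12 reports to EMP-9. EMP-9's other direct reports are EMP-15, EMP-7, EMP-14 — 3 peers.

3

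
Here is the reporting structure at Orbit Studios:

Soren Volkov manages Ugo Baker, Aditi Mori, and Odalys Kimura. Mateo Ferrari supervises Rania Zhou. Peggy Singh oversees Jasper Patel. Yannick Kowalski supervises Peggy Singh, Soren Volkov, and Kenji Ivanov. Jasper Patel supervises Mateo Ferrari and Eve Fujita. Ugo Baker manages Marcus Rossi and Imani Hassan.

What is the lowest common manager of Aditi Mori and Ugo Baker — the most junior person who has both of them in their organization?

Aditi Mori's chain of managers is Soren Volkov, Yannick Kowalski. Ugo Baker's chain of managers is Soren Volkov, Yannick Kowalski. The first manager that appears in both chains is Soren Volkov.

Soren Volkov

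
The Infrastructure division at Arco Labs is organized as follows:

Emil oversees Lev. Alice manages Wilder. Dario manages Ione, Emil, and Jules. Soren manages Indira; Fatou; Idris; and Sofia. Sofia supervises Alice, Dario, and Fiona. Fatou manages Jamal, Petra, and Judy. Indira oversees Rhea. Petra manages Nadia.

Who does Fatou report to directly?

Fatou reports directly to Soren.

Soren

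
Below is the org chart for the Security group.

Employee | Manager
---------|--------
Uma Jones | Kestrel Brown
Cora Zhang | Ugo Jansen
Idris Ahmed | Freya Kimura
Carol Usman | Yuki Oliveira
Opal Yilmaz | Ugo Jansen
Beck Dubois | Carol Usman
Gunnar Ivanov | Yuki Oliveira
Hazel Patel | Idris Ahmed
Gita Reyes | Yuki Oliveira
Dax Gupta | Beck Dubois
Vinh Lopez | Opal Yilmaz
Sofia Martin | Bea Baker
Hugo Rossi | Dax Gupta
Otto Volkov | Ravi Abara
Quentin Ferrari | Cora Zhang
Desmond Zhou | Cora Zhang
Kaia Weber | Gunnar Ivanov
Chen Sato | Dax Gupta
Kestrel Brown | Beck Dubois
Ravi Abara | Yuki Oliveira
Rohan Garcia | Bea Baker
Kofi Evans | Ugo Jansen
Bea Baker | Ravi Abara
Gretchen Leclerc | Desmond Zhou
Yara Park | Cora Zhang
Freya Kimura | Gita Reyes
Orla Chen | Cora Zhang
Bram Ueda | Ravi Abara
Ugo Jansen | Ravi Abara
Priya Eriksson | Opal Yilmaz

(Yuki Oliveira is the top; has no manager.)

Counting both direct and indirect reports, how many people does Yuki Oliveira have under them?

30

Yuki Oliveira directly manages Gunnar Ivanov, Ravi Abara, Carol Usman, Gita Reyes. Under Gunnar Ivanov: Kaia Weber (1). Under Ravi Abara: Otto Volkov, Bram Ueda, Bea Baker, Sofia Martin, Rohan Garcia, Ugo Jansen, Kofi Evans, Opal Yilmaz, Vinh Lopez, Priya Eriksson, Cora Zhang, Yara Park, Orla Chen, Quentin Ferrari, Desmond Zhou, Gretchen Leclerc (16). Under Carol Usman: Beck Dubois, Kestrel Brown, Uma Jones, Dax Gupta, Hugo Rossi, Chen Sato (6). Under Gita Reyes: Freya Kimura, Idris Ahmed, Hazel Patel (3). So Yuki Oliveira's organization is 4 direct reports plus everyone under them: 2 + 17 + 7 + 4 = 30.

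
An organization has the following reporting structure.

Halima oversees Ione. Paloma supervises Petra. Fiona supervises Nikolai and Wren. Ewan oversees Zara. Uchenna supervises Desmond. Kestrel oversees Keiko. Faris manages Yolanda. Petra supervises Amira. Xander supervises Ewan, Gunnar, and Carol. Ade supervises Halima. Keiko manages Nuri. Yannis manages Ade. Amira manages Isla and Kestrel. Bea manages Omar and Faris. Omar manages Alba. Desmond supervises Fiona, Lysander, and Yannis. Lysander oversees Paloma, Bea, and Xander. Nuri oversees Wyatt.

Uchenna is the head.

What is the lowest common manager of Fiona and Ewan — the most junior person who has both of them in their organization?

Desmond

Fiona's chain of managers is Desmond, Uchenna. Ewan's chain of managers is Xander, Lysander, Desmond, Uchenna. The first manager that appears in both chains is Desmond.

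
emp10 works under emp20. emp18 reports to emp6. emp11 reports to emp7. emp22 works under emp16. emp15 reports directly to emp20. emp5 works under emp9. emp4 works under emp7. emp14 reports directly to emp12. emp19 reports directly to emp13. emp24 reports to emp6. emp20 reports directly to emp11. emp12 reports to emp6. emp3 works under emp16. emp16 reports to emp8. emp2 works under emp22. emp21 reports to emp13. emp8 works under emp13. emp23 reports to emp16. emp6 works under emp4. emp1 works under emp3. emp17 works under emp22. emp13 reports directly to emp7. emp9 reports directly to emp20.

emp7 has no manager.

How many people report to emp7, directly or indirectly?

emp7 directly manages emp13, emp4, emp11. Under emp13: emp21, emp19, emp8, emp16, emp22, emp17, emp2, emp3, emp1, emp23 (10). Under emp4: emp6, emp18, emp24, emp12, emp14 (5). Under emp11: emp20, emp9, emp5, emp15, emp10 (5). So emp7's organization is 3 direct reports plus everyone under them: 11 + 6 + 6 = 23.

23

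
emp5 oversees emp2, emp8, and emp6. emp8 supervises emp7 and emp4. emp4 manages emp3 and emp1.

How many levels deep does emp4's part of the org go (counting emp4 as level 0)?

The longest chain under emp4 runs emp4 → emp1, which is 1 level below emp4.

1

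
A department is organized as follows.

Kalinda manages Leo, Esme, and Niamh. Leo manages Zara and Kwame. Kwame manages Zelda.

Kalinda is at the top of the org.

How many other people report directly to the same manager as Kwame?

1

Kwame reports to Leo. Leo's other direct reports are Zara — 1 peer.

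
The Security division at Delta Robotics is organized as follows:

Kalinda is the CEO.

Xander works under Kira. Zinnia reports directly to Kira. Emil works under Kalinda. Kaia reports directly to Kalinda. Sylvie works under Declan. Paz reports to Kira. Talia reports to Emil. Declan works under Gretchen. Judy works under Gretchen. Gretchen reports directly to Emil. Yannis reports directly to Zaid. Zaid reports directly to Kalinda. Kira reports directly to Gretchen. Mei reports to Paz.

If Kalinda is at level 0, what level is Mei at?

5

Chain from Mei up to Kalinda: Mei → Paz → Kira → Gretchen → Emil → Kalinda. That is 5 steps up, so Mei is 5 levels below Kalinda.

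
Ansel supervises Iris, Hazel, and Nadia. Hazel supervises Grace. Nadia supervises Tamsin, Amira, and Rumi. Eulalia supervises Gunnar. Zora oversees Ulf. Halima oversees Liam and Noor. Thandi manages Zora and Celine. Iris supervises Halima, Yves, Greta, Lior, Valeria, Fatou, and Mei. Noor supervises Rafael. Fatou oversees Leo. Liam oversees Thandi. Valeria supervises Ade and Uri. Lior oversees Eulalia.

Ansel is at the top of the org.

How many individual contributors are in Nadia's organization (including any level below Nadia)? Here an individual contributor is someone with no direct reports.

The people in Nadia's organization with no one reporting to them are Rumi, Amira, Tamsin. That is 3.

3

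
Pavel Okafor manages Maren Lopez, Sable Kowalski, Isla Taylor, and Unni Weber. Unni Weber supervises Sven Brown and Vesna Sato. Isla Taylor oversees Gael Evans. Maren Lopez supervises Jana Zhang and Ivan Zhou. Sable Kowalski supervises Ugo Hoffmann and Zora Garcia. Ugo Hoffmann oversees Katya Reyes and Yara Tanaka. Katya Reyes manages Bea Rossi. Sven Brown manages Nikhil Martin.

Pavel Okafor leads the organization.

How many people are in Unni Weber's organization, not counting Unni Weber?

3

Unni Weber directly manages Sven Brown, Vesna Sato. Under Sven Brown: Nikhil Martin (1). Vesna Sato has no reports. So Unni Weber's organization is 2 direct reports plus everyone under them: 2 + 1 = 3.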